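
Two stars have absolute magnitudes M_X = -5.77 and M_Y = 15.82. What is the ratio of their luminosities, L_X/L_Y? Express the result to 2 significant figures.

L_X/L_Y ≈ 4.3×10^8

ΔM = M_X − M_Y = -21.59
L_X/L_Y = 10^(−0.4 ΔM) = 10^8.636 = 4.325×10^8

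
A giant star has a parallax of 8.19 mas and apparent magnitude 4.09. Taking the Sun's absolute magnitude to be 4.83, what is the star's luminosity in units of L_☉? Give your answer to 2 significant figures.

d = 1/p = 1000/8.19 mas = 122.1 pc
M = m − 5 log₁₀ d + 5 = 4.09 − 5·2.0867 + 5 = -1.344
M − M_☉ = -1.344 − 4.83 = -6.174
L/L_☉ = 10^(−0.4 × -6.174) = 294.7

L/L_☉ ≈ 290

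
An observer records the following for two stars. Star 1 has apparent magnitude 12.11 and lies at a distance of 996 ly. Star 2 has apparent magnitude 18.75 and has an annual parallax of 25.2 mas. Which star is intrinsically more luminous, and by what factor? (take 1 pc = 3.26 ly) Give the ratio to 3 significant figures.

Star 1 is more luminous, by a factor of 26800.

Star 1: d = 996 ly / 3.26 = 305.5 pc
Star 1: M = m − 5 log₁₀ d + 5 = 12.11 − 5·2.4850 + 5 = 4.685
Star 2: p = 25.2 mas = 0.0252″ → d = 1/p = 39.68 pc
Star 2: M = m − 5 log₁₀ d + 5 = 18.75 − 5·1.5986 + 5 = 15.757
ΔM = M_1 − M_2 = 4.685 − (15.757) = -11.072; smaller M is more luminous → Star 1.
L ratio = 10^(0.4 |ΔM|) = 10^4.429 = 26850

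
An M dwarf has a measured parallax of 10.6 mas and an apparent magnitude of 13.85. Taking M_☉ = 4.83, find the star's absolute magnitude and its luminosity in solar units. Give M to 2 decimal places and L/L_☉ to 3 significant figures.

M ≈ 8.98; L/L_☉ ≈ 0.0219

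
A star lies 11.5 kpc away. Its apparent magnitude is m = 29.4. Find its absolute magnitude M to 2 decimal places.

d = 11.5 kpc = 11500 pc
5 log₁₀(d/10 pc) = 5 log₁₀(11500) − 5 = 15.303
M = m − 5 log₁₀(d/10) = 29.4 − 15.303 = 14.097

M ≈ 14.10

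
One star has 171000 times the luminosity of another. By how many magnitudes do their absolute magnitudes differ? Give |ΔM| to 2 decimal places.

|ΔM| ≈ 13.08

Pogson: ΔM = −2.5 log₁₀(ratio) = −2.5 log₁₀(171000) = −2.5 × 5.2330 = -13.082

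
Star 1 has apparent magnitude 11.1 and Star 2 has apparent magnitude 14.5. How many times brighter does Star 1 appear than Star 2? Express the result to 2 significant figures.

23

Magnitude difference = -3.4
Flux ratio = 10^(−0.4 Δm) = 10^(−0.4 × -3.4) = 10^1.360 = 22.91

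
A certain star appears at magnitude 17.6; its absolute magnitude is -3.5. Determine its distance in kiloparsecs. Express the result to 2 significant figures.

Distance modulus: m − M = 17.6 − (-3.5) = 21.100
m − M = 5 log₁₀ d − 5
log₁₀ d = (m − M)/5 + 1 = 5.2200
d = 10^5.2200 = 166000 pc
= 166.0 kpc

d ≈ 170 kpc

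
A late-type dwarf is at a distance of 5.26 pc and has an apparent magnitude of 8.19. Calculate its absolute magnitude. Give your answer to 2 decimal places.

5 log₁₀(d/10 pc) = 5 log₁₀(5.260) − 5 = -1.395
M = m − 5 log₁₀(d/10) = 8.19 + 1.395 = 9.585

M ≈ 9.59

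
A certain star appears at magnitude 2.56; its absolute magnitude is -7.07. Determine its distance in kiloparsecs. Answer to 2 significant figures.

d ≈ 0.84 kpc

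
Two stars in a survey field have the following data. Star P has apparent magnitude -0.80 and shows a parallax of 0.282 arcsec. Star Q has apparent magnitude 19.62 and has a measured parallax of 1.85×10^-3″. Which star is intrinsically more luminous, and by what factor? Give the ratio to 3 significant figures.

Star P: d = 1/p = 1/0.282″ = 3.546 pc
Star P: M = m − 5 log₁₀ d + 5 = -0.80 − 5·0.5498 + 5 = 1.451
Star Q: d = 1/p = 1/1.85×10^-3″ = 540.5 pc
Star Q: M = m − 5 log₁₀ d + 5 = 19.62 − 5·2.7328 + 5 = 10.956
ΔM = M_P − M_Q = 1.451 − (10.956) = -9.505; smaller M is more luminous → Star P.
L ratio = 10^(0.4 |ΔM|) = 10^3.802 = 6336

Star P is more luminous, by a factor of 6340.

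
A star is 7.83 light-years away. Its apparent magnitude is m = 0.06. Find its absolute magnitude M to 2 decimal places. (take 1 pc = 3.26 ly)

d = 7.83 ly / 3.26 = 2.402 pc
5 log₁₀(d/10 pc) = 5 log₁₀(2.402) − 5 = -3.097
M = m − 5 log₁₀(d/10) = 0.06 + 3.097 = 3.157

M ≈ 3.16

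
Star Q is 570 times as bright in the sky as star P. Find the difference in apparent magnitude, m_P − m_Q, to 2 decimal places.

Pogson: Δm = −2.5 log₁₀(ratio) = −2.5 log₁₀(570) = −2.5 × 2.7559 = -6.890
Star Q is brighter so has the smaller magnitude: m_P − m_Q is positive.

m_P − m_Q ≈ 6.89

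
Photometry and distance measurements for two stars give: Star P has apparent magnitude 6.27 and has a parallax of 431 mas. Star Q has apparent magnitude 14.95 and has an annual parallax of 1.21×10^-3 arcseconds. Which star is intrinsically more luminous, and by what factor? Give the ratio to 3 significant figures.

Star Q is more luminous, by a factor of 42.8.

Star P: p = 431 mas = 0.431″ → d = 1/p = 2.320 pc
Star P: M = m − 5 log₁₀ d + 5 = 6.27 − 5·0.3655 + 5 = 9.442
Star Q: d = 1/p = 1/1.21×10^-3″ = 826.4 pc
Star Q: M = m − 5 log₁₀ d + 5 = 14.95 − 5·2.9172 + 5 = 5.364
ΔM = M_P − M_Q = 9.442 − (5.364) = 4.078; smaller M is more luminous → Star Q.
L ratio = 10^(0.4 |ΔM|) = 10^1.631 = 42.79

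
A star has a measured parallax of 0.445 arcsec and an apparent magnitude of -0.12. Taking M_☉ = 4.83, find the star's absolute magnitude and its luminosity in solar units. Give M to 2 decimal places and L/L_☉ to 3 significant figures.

M ≈ 3.12; L/L_☉ ≈ 4.82

d = 1/p = 1/0.445″ = 2.247 pc
M = m − 5 log₁₀ d + 5 = -0.12 − 5·0.3516 + 5 = 3.122
M − M_☉ = 3.122 − 4.83 = -1.708
L/L_☉ = 10^(−0.4 × -1.708) = 4.823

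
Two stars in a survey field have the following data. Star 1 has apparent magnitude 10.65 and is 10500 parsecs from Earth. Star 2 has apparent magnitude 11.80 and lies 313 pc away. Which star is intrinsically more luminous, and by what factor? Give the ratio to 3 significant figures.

Star 1 is more luminous, by a factor of 3250.

Star 1: M = m − 5 log₁₀ d + 5 = 10.65 − 5·4.0212 + 5 = -4.456
Star 2: M = m − 5 log₁₀ d + 5 = 11.80 − 5·2.4955 + 5 = 4.322
ΔM = M_1 − M_2 = -4.456 − (4.322) = -8.778; smaller M is more luminous → Star 1.
L ratio = 10^(0.4 |ΔM|) = 10^3.511 = 3246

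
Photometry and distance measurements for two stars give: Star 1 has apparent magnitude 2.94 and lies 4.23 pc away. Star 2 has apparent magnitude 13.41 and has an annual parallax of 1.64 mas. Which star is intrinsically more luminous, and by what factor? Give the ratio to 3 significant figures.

Star 1: M = m − 5 log₁₀ d + 5 = 2.94 − 5·0.6263 + 5 = 4.808
Star 2: p = 1.64 mas = 1.64×10^-3″ → d = 1/p = 609.8 pc
Star 2: M = m − 5 log₁₀ d + 5 = 13.41 − 5·2.7852 + 5 = 4.484
ΔM = M_1 − M_2 = 4.808 − (4.484) = 0.324; smaller M is more luminous → Star 2.
L ratio = 10^(0.4 |ΔM|) = 10^0.130 = 1.348

Star 2 is more luminous, by a factor of 1.35.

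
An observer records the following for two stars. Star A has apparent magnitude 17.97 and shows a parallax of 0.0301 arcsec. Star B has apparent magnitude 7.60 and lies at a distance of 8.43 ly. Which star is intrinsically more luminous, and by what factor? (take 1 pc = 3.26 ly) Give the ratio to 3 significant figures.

Star B is more luminous, by a factor of 85.2.

Star A: d = 1/p = 1/0.0301″ = 33.22 pc
Star A: M = m − 5 log₁₀ d + 5 = 17.97 − 5·1.5214 + 5 = 15.363
Star B: d = 8.43 ly / 3.26 = 2.586 pc
Star B: M = m − 5 log₁₀ d + 5 = 7.60 − 5·0.4126 + 5 = 10.537
ΔM = M_A − M_B = 15.363 − (10.537) = 4.826; smaller M is more luminous → Star B.
L ratio = 10^(0.4 |ΔM|) = 10^1.930 = 85.18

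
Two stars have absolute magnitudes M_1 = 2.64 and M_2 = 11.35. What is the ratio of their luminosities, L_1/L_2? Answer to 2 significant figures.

ΔM = M_1 − M_2 = -8.71
L_1/L_2 = 10^(−0.4 ΔM) = 10^3.484 = 3048

L_1/L_2 ≈ 3000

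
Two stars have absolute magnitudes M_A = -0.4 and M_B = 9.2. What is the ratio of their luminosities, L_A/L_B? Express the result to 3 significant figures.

ΔM = M_A − M_B = -9.6
L_A/L_B = 10^(−0.4 ΔM) = 10^3.840 = 6918

L_A/L_B ≈ 6920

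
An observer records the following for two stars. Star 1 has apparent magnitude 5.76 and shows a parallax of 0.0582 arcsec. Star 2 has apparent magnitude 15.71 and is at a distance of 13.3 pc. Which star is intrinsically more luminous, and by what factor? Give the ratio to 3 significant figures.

Star 1 is more luminous, by a factor of 15900.

Star 1: d = 1/p = 1/0.0582″ = 17.18 pc
Star 1: M = m − 5 log₁₀ d + 5 = 5.76 − 5·1.2351 + 5 = 4.585
Star 2: M = m − 5 log₁₀ d + 5 = 15.71 − 5·1.1239 + 5 = 15.091
ΔM = M_1 − M_2 = 4.585 − (15.091) = -10.506; smaller M is more luminous → Star 1.
L ratio = 10^(0.4 |ΔM|) = 10^4.202 = 15940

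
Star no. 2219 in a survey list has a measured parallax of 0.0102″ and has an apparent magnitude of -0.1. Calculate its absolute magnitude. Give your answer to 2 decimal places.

d = 1/p = 1/0.0102″ = 98.04 pc
5 log₁₀(d/10 pc) = 5 log₁₀(98.04) − 5 = 4.957
M = m − 5 log₁₀(d/10) = -0.1 − 4.957 = -5.057

M ≈ -5.06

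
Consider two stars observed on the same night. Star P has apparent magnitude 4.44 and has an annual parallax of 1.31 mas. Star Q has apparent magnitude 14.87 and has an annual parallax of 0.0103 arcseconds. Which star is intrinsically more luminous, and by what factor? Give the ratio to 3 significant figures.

Star P: p = 1.31 mas = 1.31×10^-3″ → d = 1/p = 763.4 pc
Star P: M = m − 5 log₁₀ d + 5 = 4.44 − 5·2.8827 + 5 = -4.974
Star Q: d = 1/p = 1/0.0103″ = 97.09 pc
Star Q: M = m − 5 log₁₀ d + 5 = 14.87 − 5·1.9872 + 5 = 9.934
ΔM = M_P − M_Q = -4.974 − (9.934) = -14.908; smaller M is more luminous → Star P.
L ratio = 10^(0.4 |ΔM|) = 10^5.963 = 918600

Star P is more luminous, by a factor of 919000.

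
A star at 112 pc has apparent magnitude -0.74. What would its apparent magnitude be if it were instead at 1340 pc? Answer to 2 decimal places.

Flux ∝ 1/d², so Δm = 5 log₁₀(d₂/d₁) = 5 log₁₀(1340/112) = 5.389
m₂ = m₁ + Δm = -0.74 + (5.389) = 4.649

m ≈ 4.65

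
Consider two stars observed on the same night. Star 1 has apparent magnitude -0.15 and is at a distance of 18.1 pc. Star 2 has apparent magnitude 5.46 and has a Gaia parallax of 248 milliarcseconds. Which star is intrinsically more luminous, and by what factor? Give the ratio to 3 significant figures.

Star 1: M = m − 5 log₁₀ d + 5 = -0.15 − 5·1.2577 + 5 = -1.438
Star 2: p = 248 mas = 0.248″ → d = 1/p = 4.032 pc
Star 2: M = m − 5 log₁₀ d + 5 = 5.46 − 5·0.6055 + 5 = 7.432
ΔM = M_1 − M_2 = -1.438 − (7.432) = -8.871; smaller M is more luminous → Star 1.
L ratio = 10^(0.4 |ΔM|) = 10^3.548 = 3534

Star 1 is more luminous, by a factor of 3530.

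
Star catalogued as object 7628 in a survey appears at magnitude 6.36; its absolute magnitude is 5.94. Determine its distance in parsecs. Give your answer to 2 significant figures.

d ≈ 12 pc

μ = m − M = 0.420
m − M = 5 log₁₀ d − 5
log₁₀ d = (m − M)/5 + 1 = 1.0840
d = 10^1.0840 = 12.13 pc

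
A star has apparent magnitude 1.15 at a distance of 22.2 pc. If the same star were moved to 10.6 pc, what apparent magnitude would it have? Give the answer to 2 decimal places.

m ≈ -0.46

Flux ∝ 1/d², so Δm = 5 log₁₀(d₂/d₁) = 5 log₁₀(10.6/22.2) = -1.605
m₂ = m₁ + Δm = 1.15 + (-1.605) = -0.455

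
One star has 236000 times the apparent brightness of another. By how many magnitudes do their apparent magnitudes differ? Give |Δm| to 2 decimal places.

|Δm| ≈ 13.43

Pogson: Δm = −2.5 log₁₀(ratio) = −2.5 log₁₀(236000) = −2.5 × 5.3729 = -13.432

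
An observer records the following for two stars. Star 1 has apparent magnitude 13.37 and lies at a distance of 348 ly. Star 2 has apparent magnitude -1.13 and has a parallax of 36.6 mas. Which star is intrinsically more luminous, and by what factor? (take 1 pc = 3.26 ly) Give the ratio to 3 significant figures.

Star 2 is more luminous, by a factor of 41300.

Star 1: d = 348 ly / 3.26 = 106.7 pc
Star 1: M = m − 5 log₁₀ d + 5 = 13.37 − 5·2.0284 + 5 = 8.228
Star 2: p = 36.6 mas = 0.0366″ → d = 1/p = 27.32 pc
Star 2: M = m − 5 log₁₀ d + 5 = -1.13 − 5·1.4365 + 5 = -3.313
ΔM = M_1 − M_2 = 8.228 − (-3.313) = 11.541; smaller M is more luminous → Star 2.
L ratio = 10^(0.4 |ΔM|) = 10^4.616 = 41330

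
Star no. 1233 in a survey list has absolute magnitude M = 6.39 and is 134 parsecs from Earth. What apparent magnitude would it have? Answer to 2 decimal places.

m = M + 5 log₁₀ d − 5 = 6.39 + 5·2.1271 − 5 = 12.026

m ≈ 12.03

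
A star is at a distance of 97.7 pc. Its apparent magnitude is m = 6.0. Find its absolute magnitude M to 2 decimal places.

M ≈ 1.05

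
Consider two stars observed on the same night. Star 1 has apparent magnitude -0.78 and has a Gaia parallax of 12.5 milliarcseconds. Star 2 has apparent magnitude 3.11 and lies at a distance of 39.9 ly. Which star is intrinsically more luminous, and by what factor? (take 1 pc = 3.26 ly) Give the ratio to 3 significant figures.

Star 1: p = 12.5 mas = 0.0125″ → d = 1/p = 80.00 pc
Star 1: M = m − 5 log₁₀ d + 5 = -0.78 − 5·1.9031 + 5 = -5.295
Star 2: d = 39.9 ly / 3.26 = 12.24 pc
Star 2: M = m − 5 log₁₀ d + 5 = 3.11 − 5·1.0878 + 5 = 2.671
ΔM = M_1 − M_2 = -5.295 − (2.671) = -7.967; smaller M is more luminous → Star 1.
L ratio = 10^(0.4 |ΔM|) = 10^3.187 = 1537

Star 1 is more luminous, by a factor of 1540.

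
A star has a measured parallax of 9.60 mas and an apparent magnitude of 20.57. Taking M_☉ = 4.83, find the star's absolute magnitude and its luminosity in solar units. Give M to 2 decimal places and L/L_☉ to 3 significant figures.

M ≈ 15.48; L/L_☉ ≈ 5.49×10^-5

d = 1/p = 1000/9.60 mas = 104.2 pc
M = m − 5 log₁₀ d + 5 = 20.57 − 5·2.0177 + 5 = 15.481
M − M_☉ = 15.481 − 4.83 = 10.651
L/L_☉ = 10^(−0.4 × 10.651) = 5.489×10^-5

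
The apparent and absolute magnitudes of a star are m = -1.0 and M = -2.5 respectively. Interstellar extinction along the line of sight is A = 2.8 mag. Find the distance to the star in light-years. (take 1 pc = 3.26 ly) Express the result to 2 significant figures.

m − M = 5 log₁₀(d/10 pc) + A  ⇒  -1.0 − (-2.5) − 2.8 = 5 log₁₀(d/10)
-1.300 = 5 log₁₀(d/10)
log₁₀ d = (m − M − A)/5 + 1 = 0.7400
d = 10^0.7400 = 5.495 pc
= 17.92 ly

d ≈ 18 ly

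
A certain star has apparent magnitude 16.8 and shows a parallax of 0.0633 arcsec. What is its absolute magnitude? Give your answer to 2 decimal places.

d = 1/p = 1/0.0633″ = 15.80 pc
5 log₁₀(d/10 pc) = 5 log₁₀(15.80) − 5 = 0.993
M = m − 5 log₁₀(d/10) = 16.8 − 0.993 = 15.807

M ≈ 15.81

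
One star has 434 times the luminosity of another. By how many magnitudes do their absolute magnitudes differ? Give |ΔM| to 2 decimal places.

|ΔM| ≈ 6.59

Pogson: ΔM = −2.5 log₁₀(ratio) = −2.5 log₁₀(434) = −2.5 × 2.6375 = -6.594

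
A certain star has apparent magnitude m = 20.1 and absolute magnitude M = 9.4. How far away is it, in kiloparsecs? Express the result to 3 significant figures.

d ≈ 1.38 kpc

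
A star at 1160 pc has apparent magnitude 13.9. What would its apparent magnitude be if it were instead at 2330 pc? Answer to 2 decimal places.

Flux ∝ 1/d², so Δm = 5 log₁₀(d₂/d₁) = 5 log₁₀(2330/1160) = 1.514
m₂ = m₁ + Δm = 13.9 + (1.514) = 15.414

m ≈ 15.41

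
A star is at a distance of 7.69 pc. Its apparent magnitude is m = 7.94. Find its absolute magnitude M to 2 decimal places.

M ≈ 8.51

5 log₁₀(d/10 pc) = 5 log₁₀(7.690) − 5 = -0.570
M = m − 5 log₁₀(d/10) = 7.94 + 0.570 = 8.510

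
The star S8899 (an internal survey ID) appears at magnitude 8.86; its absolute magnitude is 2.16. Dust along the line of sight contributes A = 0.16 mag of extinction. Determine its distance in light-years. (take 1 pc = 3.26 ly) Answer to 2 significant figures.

m − M = 5 log₁₀(d/10 pc) + A  ⇒  8.86 − (2.16) − 0.16 = 5 log₁₀(d/10)
6.540 = 5 log₁₀(d/10)
log₁₀ d = (m − M − A)/5 + 1 = 2.3080
d = 10^2.3080 = 203.2 pc
= 662.5 ly

d ≈ 660 ly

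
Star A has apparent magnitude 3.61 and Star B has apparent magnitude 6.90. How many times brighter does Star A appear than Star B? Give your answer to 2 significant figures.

Δm = 3.61 − (6.90) = -3.29
Flux ratio = 10^(−0.4 Δm) = 10^(−0.4 × -3.29) = 10^1.316 = 20.70

21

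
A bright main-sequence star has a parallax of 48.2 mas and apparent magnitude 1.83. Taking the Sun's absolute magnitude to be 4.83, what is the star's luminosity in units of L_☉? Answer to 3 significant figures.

d = 1/p = 1000/48.2 mas = 20.75 pc
M = m − 5 log₁₀ d + 5 = 1.83 − 5·1.3170 + 5 = 0.245
M − M_☉ = 0.245 − 4.83 = -4.585
L/L_☉ = 10^(−0.4 × -4.585) = 68.22

L/L_☉ ≈ 68.2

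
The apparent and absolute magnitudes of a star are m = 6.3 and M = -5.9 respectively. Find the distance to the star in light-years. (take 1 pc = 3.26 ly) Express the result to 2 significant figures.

Distance modulus: m − M = 6.3 − (-5.9) = 12.200
m − M = 5 log₁₀ d − 5
log₁₀ d = (m − M)/5 + 1 = 3.4400
d = 10^3.4400 = 2754 pc
= 8979 ly

d ≈ 9000 ly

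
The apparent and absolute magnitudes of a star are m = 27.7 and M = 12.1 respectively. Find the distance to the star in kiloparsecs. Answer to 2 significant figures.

d ≈ 13 kpc

Distance modulus: m − M = 27.7 − (12.1) = 15.600
m − M = 5 log₁₀ d − 5
log₁₀ d = (m − M)/5 + 1 = 4.1200
d = 10^4.1200 = 13180 pc
= 13.18 kpc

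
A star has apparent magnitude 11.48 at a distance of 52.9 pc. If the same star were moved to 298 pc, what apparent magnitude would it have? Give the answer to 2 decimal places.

m ≈ 15.23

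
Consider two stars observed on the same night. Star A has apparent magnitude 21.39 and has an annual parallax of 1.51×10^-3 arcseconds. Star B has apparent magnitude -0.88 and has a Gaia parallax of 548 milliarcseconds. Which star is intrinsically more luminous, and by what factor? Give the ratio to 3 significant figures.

Star B is more luminous, by a factor of 6140.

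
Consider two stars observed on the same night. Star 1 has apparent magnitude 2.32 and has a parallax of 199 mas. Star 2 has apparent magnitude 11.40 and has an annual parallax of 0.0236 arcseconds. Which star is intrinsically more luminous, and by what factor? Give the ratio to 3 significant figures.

Star 1: p = 199 mas = 0.199″ → d = 1/p = 5.025 pc
Star 1: M = m − 5 log₁₀ d + 5 = 2.32 − 5·0.7011 + 5 = 3.814
Star 2: d = 1/p = 1/0.0236″ = 42.37 pc
Star 2: M = m − 5 log₁₀ d + 5 = 11.40 − 5·1.6271 + 5 = 8.265
ΔM = M_1 − M_2 = 3.814 − (8.265) = -4.450; smaller M is more luminous → Star 1.
L ratio = 10^(0.4 |ΔM|) = 10^1.780 = 60.27

Star 1 is more luminous, by a factor of 60.3.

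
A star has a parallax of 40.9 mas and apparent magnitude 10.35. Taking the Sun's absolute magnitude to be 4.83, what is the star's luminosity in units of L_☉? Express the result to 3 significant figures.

L/L_☉ ≈ 0.0370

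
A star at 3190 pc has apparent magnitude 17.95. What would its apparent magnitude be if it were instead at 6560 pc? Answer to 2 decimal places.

Flux ∝ 1/d², so Δm = 5 log₁₀(d₂/d₁) = 5 log₁₀(6560/3190) = 1.566
m₂ = m₁ + Δm = 17.95 + (1.566) = 19.516

m ≈ 19.52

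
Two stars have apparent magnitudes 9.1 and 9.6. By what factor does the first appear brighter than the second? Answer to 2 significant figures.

Δm = 9.1 − (9.6) = -0.5
Flux ratio = 10^(−0.4 Δm) = 10^(−0.4 × -0.5) = 10^0.200 = 1.585

1.6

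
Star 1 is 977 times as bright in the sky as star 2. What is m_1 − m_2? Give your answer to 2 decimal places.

m_1 − m_2 ≈ -7.47

Pogson: Δm = −2.5 log₁₀(ratio) = −2.5 log₁₀(977) = −2.5 × 2.9899 = -7.475
Star 1 is brighter, so it has the smaller magnitude: the difference is negative.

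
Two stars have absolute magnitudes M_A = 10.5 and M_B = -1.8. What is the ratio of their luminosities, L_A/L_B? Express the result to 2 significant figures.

L_A/L_B ≈ 1.2×10^-5

ΔM = M_A − M_B = 12.3
L_A/L_B = 10^(−0.4 ΔM) = 10^-4.920 = 1.202×10^-5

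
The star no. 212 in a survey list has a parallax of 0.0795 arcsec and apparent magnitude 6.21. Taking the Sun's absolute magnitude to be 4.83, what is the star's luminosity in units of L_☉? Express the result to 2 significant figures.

L/L_☉ ≈ 0.44

d = 1/p = 1/0.0795″ = 12.58 pc
M = m − 5 log₁₀ d + 5 = 6.21 − 5·1.0996 + 5 = 5.712
M − M_☉ = 5.712 − 4.83 = 0.882
L/L_☉ = 10^(−0.4 × 0.882) = 0.4439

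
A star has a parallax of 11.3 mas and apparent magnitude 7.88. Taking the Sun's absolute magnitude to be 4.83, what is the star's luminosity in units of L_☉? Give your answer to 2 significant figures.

L/L_☉ ≈ 4.7

d = 1/p = 1000/11.3 mas = 88.50 pc
M = m − 5 log₁₀ d + 5 = 7.88 − 5·1.9469 + 5 = 3.145
M − M_☉ = 3.145 − 4.83 = -1.685
L/L_☉ = 10^(−0.4 × -1.685) = 4.719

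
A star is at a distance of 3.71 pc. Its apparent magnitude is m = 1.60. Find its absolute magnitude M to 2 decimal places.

M ≈ 3.75

5 log₁₀(d/10 pc) = 5 log₁₀(3.710) − 5 = -2.153
M = m − 5 log₁₀(d/10) = 1.60 + 2.153 = 3.753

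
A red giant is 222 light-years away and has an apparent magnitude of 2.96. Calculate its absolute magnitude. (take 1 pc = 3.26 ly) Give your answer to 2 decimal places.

M ≈ -1.21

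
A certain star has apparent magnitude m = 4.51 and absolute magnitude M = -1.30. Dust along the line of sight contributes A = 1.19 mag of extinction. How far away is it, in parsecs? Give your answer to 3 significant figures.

d ≈ 83.9 pc

m − M = 5 log₁₀(d/10 pc) + A  ⇒  4.51 − (-1.30) − 1.19 = 5 log₁₀(d/10)
4.620 = 5 log₁₀(d/10)
log₁₀ d = (m − M − A)/5 + 1 = 1.9240
d = 10^1.9240 = 83.95 pc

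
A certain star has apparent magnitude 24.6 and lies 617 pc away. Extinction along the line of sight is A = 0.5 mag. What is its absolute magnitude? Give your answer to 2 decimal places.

M ≈ 15.15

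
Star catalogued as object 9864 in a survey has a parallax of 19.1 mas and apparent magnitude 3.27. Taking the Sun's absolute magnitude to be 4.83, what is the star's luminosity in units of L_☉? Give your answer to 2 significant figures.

d = 1/p = 1000/19.1 mas = 52.36 pc
M = m − 5 log₁₀ d + 5 = 3.27 − 5·1.7190 + 5 = -0.325
M − M_☉ = -0.325 − 4.83 = -5.155
L/L_☉ = 10^(−0.4 × -5.155) = 115.3

L/L_☉ ≈ 120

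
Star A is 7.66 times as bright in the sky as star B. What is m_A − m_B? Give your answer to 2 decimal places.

m_A − m_B ≈ -2.21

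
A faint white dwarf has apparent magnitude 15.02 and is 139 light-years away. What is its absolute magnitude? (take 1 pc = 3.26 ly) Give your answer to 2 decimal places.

M ≈ 11.87

d = 139 ly / 3.26 = 42.64 pc
5 log₁₀(d/10 pc) = 5 log₁₀(42.64) − 5 = 3.149
M = m − 5 log₁₀(d/10) = 15.02 − 3.149 = 11.871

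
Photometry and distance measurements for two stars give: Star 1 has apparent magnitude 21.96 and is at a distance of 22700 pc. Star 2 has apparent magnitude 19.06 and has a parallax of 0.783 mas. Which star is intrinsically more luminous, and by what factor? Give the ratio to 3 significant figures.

Star 1 is more luminous, by a factor of 21.9.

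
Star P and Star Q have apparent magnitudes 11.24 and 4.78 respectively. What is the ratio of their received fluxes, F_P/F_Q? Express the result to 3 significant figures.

Δm = 11.24 − (4.78) = 6.46
Flux ratio = 10^(−0.4 Δm) = 10^(−0.4 × 6.46) = 10^-2.584 = 2.606×10^-3

F_P/F_Q ≈ 2.61×10^-3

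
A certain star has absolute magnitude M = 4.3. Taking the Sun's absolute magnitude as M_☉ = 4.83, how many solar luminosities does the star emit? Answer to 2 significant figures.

M − M_☉ = 4.3 − 4.83 = -0.530
L/L_☉ = 10^(−0.4 (M − M_☉)) = 10^0.212 = 1.629

L/L_☉ ≈ 1.6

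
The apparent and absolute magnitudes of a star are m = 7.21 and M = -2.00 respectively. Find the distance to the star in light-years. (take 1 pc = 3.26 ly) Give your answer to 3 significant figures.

d ≈ 2270 ly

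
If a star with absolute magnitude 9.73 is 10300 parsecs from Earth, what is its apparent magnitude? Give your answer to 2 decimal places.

m ≈ 24.79

m = M + 5 log₁₀ d − 5 = 9.73 + 5·4.0128 − 5 = 24.794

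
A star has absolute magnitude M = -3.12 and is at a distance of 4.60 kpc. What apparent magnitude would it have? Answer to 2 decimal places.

m ≈ 10.19

d = 4.60 kpc = 4600 pc
m = M + 5 log₁₀ d − 5 = -3.12 + 5·3.6628 − 5 = 10.194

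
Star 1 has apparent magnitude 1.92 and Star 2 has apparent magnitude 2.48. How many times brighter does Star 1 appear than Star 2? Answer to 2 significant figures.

1.7

Δm = 1.92 − (2.48) = -0.56
Flux ratio = 10^(−0.4 Δm) = 10^(−0.4 × -0.56) = 10^0.224 = 1.675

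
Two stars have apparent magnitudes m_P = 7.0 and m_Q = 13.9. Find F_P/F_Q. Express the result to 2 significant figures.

F_P/F_Q ≈ 580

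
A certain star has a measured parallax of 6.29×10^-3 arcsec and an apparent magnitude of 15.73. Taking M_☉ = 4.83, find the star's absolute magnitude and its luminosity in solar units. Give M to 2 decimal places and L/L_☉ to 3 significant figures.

d = 1/p = 1/6.29×10^-3″ = 159.0 pc
M = m − 5 log₁₀ d + 5 = 15.73 − 5·2.2013 + 5 = 9.723
M − M_☉ = 9.723 − 4.83 = 4.893
L/L_☉ = 10^(−0.4 × 4.893) = 0.01103

M ≈ 9.72; L/L_☉ ≈ 0.0110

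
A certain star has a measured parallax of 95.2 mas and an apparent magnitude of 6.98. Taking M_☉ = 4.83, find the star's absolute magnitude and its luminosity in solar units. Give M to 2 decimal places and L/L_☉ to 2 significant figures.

d = 1/p = 1000/95.2 mas = 10.50 pc
M = m − 5 log₁₀ d + 5 = 6.98 − 5·1.0214 + 5 = 6.873
M − M_☉ = 6.873 − 4.83 = 2.043
L/L_☉ = 10^(−0.4 × 2.043) = 0.1523

M ≈ 6.87; L/L_☉ ≈ 0.15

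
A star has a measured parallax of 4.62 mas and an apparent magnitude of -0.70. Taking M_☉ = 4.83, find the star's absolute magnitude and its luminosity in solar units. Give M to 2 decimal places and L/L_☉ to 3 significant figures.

d = 1/p = 1000/4.62 mas = 216.5 pc
M = m − 5 log₁₀ d + 5 = -0.70 − 5·2.3354 + 5 = -7.377
M − M_☉ = -7.377 − 4.83 = -12.207
L/L_☉ = 10^(−0.4 × -12.207) = 76330

M ≈ -7.38; L/L_☉ ≈ 76300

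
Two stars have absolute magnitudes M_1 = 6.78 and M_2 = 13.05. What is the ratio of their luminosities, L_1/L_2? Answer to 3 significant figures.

ΔM = M_1 − M_2 = -6.27
L_1/L_2 = 10^(−0.4 ΔM) = 10^2.508 = 322.1

L_1/L_2 ≈ 322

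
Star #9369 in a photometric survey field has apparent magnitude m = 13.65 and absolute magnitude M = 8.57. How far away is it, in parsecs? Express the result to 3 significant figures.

d ≈ 104 pc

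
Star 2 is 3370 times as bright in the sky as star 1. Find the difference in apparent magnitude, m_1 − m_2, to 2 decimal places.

m_1 − m_2 ≈ 8.82

Pogson: Δm = −2.5 log₁₀(ratio) = −2.5 log₁₀(3370) = −2.5 × 3.5276 = -8.819
Star 2 is brighter so has the smaller magnitude: m_1 − m_2 is positive.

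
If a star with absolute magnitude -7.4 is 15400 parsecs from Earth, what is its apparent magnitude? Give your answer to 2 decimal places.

m = M + 5 log₁₀ d − 5 = -7.4 + 5·4.1875 − 5 = 8.538

m ≈ 8.54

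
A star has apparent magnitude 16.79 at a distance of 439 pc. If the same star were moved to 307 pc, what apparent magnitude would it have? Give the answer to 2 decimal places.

m ≈ 16.01

Flux ∝ 1/d², so Δm = 5 log₁₀(d₂/d₁) = 5 log₁₀(307/439) = -0.777
m₂ = m₁ + Δm = 16.79 + (-0.777) = 16.013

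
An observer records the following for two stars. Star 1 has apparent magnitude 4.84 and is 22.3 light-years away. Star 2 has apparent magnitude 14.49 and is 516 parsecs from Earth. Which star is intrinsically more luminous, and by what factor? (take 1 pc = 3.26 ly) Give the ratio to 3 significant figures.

Star 1: d = 22.3 ly / 3.26 = 6.840 pc
Star 1: M = m − 5 log₁₀ d + 5 = 4.84 − 5·0.8351 + 5 = 5.665
Star 2: M = m − 5 log₁₀ d + 5 = 14.49 − 5·2.7126 + 5 = 5.927
ΔM = M_1 − M_2 = 5.665 − (5.927) = -0.262; smaller M is more luminous → Star 1.
L ratio = 10^(0.4 |ΔM|) = 10^0.105 = 1.273

Star 1 is more luminous, by a factor of 1.27.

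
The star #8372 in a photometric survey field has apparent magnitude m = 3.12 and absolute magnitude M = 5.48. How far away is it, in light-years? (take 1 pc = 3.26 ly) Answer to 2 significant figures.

μ = m − M = -2.360
m − M = 5 log₁₀ d − 5
log₁₀ d = (m − M)/5 + 1 = 0.5280
d = 10^0.5280 = 3.373 pc
= 11.00 ly

d ≈ 11 ly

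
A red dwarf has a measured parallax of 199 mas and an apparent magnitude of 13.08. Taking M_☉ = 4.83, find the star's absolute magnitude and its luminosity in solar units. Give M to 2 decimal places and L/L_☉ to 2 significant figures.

d = 1/p = 1000/199 mas = 5.025 pc
M = m − 5 log₁₀ d + 5 = 13.08 − 5·0.7011 + 5 = 14.574
M − M_☉ = 14.574 − 4.83 = 9.744
L/L_☉ = 10^(−0.4 × 9.744) = 1.266×10^-4

M ≈ 14.57; L/L_☉ ≈ 1.3×10^-4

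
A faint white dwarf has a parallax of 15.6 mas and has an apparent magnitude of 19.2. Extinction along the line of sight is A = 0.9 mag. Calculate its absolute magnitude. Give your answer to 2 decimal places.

p = 15.6 mas = 0.0156″ → d = 1/p = 64.10 pc
5 log₁₀(d/10 pc) = 5 log₁₀(64.10) − 5 = 4.034
M = m − 5 log₁₀(d/10) − A = 19.2 − 4.034 − 0.9 = 14.266

M ≈ 14.27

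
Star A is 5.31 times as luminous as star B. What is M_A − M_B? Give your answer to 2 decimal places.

Pogson: ΔM = −2.5 log₁₀(ratio) = −2.5 log₁₀(5.31) = −2.5 × 0.7251 = -1.813
Star A is brighter, so it has the smaller magnitude: the difference is negative.

M_A − M_B ≈ -1.81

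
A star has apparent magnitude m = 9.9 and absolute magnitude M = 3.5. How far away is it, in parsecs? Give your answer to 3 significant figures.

d ≈ 191 pc

Distance modulus: m − M = 9.9 − (3.5) = 6.400
m − M = 5 log₁₀ d − 5
log₁₀ d = (m − M)/5 + 1 = 2.2800
d = 10^2.2800 = 190.5 pc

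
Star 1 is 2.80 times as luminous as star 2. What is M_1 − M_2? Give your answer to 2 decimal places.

M_1 − M_2 ≈ -1.12

Pogson: ΔM = −2.5 log₁₀(ratio) = −2.5 log₁₀(2.80) = −2.5 × 0.4472 = -1.118
Star 1 is brighter, so it has the smaller magnitude: the difference is negative.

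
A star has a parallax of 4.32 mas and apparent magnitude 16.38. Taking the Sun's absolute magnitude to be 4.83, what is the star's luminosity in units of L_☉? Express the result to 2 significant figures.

L/L_☉ ≈ 0.013

d = 1/p = 1000/4.32 mas = 231.5 pc
M = m − 5 log₁₀ d + 5 = 16.38 − 5·2.3645 + 5 = 9.557
M − M_☉ = 9.557 − 4.83 = 4.727
L/L_☉ = 10^(−0.4 × 4.727) = 0.01285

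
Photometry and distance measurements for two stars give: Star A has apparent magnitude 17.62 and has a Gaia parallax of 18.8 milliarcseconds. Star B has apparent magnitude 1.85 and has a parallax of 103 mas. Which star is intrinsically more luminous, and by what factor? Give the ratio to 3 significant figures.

Star B is more luminous, by a factor of 67700.

Star A: p = 18.8 mas = 0.0188″ → d = 1/p = 53.19 pc
Star A: M = m − 5 log₁₀ d + 5 = 17.62 − 5·1.7258 + 5 = 13.991
Star B: p = 103 mas = 0.103″ → d = 1/p = 9.709 pc
Star B: M = m − 5 log₁₀ d + 5 = 1.85 − 5·0.9872 + 5 = 1.914
ΔM = M_A − M_B = 13.991 − (1.914) = 12.077; smaller M is more luminous → Star B.
L ratio = 10^(0.4 |ΔM|) = 10^4.831 = 67710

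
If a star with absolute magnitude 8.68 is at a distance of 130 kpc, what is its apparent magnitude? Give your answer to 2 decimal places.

m ≈ 29.25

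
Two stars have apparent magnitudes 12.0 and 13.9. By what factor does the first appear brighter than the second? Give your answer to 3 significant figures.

Magnitude difference = -1.9
Flux ratio = 10^(−0.4 Δm) = 10^(−0.4 × -1.9) = 10^0.760 = 5.754

5.75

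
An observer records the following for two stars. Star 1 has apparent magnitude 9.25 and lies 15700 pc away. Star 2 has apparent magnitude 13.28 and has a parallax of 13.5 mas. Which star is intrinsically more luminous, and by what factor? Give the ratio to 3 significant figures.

Star 1 is more luminous, by a factor of 1.84×10^6.

Star 1: M = m − 5 log₁₀ d + 5 = 9.25 − 5·4.1959 + 5 = -6.729
Star 2: p = 13.5 mas = 0.0135″ → d = 1/p = 74.07 pc
Star 2: M = m − 5 log₁₀ d + 5 = 13.28 − 5·1.8697 + 5 = 8.932
ΔM = M_1 − M_2 = -6.729 − (8.932) = -15.661; smaller M is more luminous → Star 1.
L ratio = 10^(0.4 |ΔM|) = 10^6.264 = 1.839×10^6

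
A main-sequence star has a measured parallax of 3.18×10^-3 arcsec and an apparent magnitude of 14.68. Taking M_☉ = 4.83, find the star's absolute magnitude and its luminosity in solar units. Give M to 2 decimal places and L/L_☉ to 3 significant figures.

d = 1/p = 1/3.18×10^-3″ = 314.5 pc
M = m − 5 log₁₀ d + 5 = 14.68 − 5·2.4976 + 5 = 7.192
M − M_☉ = 7.192 − 4.83 = 2.362
L/L_☉ = 10^(−0.4 × 2.362) = 0.1135

M ≈ 7.19; L/L_☉ ≈ 0.114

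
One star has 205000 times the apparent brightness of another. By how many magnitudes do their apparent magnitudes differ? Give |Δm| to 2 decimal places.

Pogson: Δm = −2.5 log₁₀(ratio) = −2.5 log₁₀(205000) = −2.5 × 5.3118 = -13.279

|Δm| ≈ 13.28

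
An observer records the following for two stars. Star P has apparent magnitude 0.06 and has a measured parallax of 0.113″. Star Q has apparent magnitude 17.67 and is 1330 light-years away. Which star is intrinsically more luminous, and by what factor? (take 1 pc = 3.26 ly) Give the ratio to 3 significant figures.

Star P is more luminous, by a factor of 5210.

Star P: d = 1/p = 1/0.113″ = 8.850 pc
Star P: M = m − 5 log₁₀ d + 5 = 0.06 − 5·0.9469 + 5 = 0.325
Star Q: d = 1330 ly / 3.26 = 408.0 pc
Star Q: M = m − 5 log₁₀ d + 5 = 17.67 − 5·2.6106 + 5 = 9.617
ΔM = M_P − M_Q = 0.325 − (9.617) = -9.291; smaller M is more luminous → Star P.
L ratio = 10^(0.4 |ΔM|) = 10^3.717 = 5207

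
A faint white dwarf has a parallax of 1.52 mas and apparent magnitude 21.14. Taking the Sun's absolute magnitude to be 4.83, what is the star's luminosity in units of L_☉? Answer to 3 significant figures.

L/L_☉ ≈ 1.30×10^-3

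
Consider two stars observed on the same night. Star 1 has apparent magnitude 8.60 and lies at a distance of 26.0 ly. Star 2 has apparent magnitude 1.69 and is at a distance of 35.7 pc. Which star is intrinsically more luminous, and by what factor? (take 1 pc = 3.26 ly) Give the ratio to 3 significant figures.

Star 2 is more luminous, by a factor of 11600.

Star 1: d = 26.0 ly / 3.26 = 7.975 pc
Star 1: M = m − 5 log₁₀ d + 5 = 8.60 − 5·0.9018 + 5 = 9.091
Star 2: M = m − 5 log₁₀ d + 5 = 1.69 − 5·1.5527 + 5 = -1.073
ΔM = M_1 − M_2 = 9.091 − (-1.073) = 10.165; smaller M is more luminous → Star 2.
L ratio = 10^(0.4 |ΔM|) = 10^4.066 = 11640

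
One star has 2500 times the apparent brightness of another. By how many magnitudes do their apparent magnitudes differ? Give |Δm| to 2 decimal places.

Pogson: Δm = −2.5 log₁₀(ratio) = −2.5 log₁₀(2500) = −2.5 × 3.3979 = -8.495

|Δm| ≈ 8.49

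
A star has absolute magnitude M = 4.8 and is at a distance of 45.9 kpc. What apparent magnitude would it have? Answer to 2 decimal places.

m ≈ 23.11

d = 45.9 kpc = 45900 pc
m = M + 5 log₁₀ d − 5 = 4.8 + 5·4.6618 − 5 = 23.109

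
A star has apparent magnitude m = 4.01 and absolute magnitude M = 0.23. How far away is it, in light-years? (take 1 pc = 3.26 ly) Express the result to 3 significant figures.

d ≈ 186 ly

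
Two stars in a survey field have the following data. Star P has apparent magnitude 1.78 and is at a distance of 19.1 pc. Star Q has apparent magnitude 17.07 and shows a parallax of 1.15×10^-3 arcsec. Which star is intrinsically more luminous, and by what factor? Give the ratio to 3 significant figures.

Star P: M = m − 5 log₁₀ d + 5 = 1.78 − 5·1.2810 + 5 = 0.375
Star Q: d = 1/p = 1/1.15×10^-3″ = 869.6 pc
Star Q: M = m − 5 log₁₀ d + 5 = 17.07 − 5·2.9393 + 5 = 7.373
ΔM = M_P − M_Q = 0.375 − (7.373) = -6.999; smaller M is more luminous → Star P.
L ratio = 10^(0.4 |ΔM|) = 10^2.799 = 630.2

Star P is more luminous, by a factor of 630.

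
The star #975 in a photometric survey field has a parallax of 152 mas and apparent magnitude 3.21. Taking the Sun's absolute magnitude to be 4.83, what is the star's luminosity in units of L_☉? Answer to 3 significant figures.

d = 1/p = 1000/152 mas = 6.579 pc
M = m − 5 log₁₀ d + 5 = 3.21 − 5·0.8182 + 5 = 4.119
M − M_☉ = 4.119 − 4.83 = -0.711
L/L_☉ = 10^(−0.4 × -0.711) = 1.924

L/L_☉ ≈ 1.92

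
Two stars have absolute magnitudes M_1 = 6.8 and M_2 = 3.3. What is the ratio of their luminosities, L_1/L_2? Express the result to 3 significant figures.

L_1/L_2 ≈ 0.0398

ΔM = M_1 − M_2 = 3.5
L_1/L_2 = 10^(−0.4 ΔM) = 10^-1.400 = 0.03981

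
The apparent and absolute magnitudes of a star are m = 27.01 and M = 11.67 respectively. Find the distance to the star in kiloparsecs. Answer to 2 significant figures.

Distance modulus: m − M = 27.01 − (11.67) = 15.340
m − M = 5 log₁₀ d − 5
log₁₀ d = (m − M)/5 + 1 = 4.0680
d = 10^4.0680 = 11690 pc
= 11.69 kpc

d ≈ 12 kpc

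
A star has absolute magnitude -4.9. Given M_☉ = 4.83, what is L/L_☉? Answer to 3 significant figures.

M − M_☉ = -4.9 − 4.83 = -9.730
L/L_☉ = 10^(−0.4 (M − M_☉)) = 10^3.892 = 7798

L/L_☉ ≈ 7800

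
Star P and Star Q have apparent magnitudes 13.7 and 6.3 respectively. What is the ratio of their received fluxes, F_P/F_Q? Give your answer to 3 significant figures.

F_P/F_Q ≈ 1.10×10^-3

Δm = 13.7 − (6.3) = 7.4
Flux ratio = 10^(−0.4 Δm) = 10^(−0.4 × 7.4) = 10^-2.960 = 1.096×10^-3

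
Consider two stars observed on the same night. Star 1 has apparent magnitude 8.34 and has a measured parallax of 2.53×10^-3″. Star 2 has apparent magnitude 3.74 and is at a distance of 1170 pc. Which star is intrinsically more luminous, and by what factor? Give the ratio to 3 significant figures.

Star 1: d = 1/p = 1/2.53×10^-3″ = 395.3 pc
Star 1: M = m − 5 log₁₀ d + 5 = 8.34 − 5·2.5969 + 5 = 0.356
Star 2: M = m − 5 log₁₀ d + 5 = 3.74 − 5·3.0682 + 5 = -6.601
ΔM = M_1 − M_2 = 0.356 − (-6.601) = 6.957; smaller M is more luminous → Star 2.
L ratio = 10^(0.4 |ΔM|) = 10^2.783 = 606.2

Star 2 is more luminous, by a factor of 606.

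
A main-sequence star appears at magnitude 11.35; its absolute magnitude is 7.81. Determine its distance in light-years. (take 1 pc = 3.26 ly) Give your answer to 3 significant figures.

d ≈ 166 ly

μ = m − M = 3.540
m − M = 5 log₁₀ d − 5
log₁₀ d = (m − M)/5 + 1 = 1.7080
d = 10^1.7080 = 51.05 pc
= 166.4 ly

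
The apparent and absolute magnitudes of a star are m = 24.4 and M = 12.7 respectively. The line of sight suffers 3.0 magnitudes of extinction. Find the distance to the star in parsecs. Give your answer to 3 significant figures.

m − M = 5 log₁₀(d/10 pc) + A  ⇒  24.4 − (12.7) − 3.0 = 5 log₁₀(d/10)
8.700 = 5 log₁₀(d/10)
log₁₀ d = (m − M − A)/5 + 1 = 2.7400
d = 10^2.7400 = 549.5 pc

d ≈ 550 pc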